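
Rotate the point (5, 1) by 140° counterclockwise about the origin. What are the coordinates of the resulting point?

Rotation matrix for 140°: [[cos 140°, -sin 140°], [sin 140°, cos 140°]] ≈ [[-0.766044, -0.642788], [0.642788, -0.766044]]
[[-0.766044, -0.642788], [0.642788, -0.766044]] × [5, 1]ᵀ ≈ [-4.4730, 2.4479]ᵀ
Result: (-4.4730, 2.4479)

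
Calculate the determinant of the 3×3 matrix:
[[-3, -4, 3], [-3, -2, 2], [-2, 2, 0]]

Expansion along first row:
det = -3·det([[-2,2],[2,0]]) - -4·det([[-3,2],[-2,0]]) + 3·det([[-3,-2],[-2,2]])
    = -3·(-2·0 - 2·2) - -4·(-3·0 - 2·-2) + 3·(-3·2 - -2·-2)
    = -3·-4 - -4·4 + 3·-10
    = 12 + 16 + -30 = -2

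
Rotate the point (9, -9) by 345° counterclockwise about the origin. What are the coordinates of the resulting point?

Rotation matrix for 345°: [[cos 345°, -sin 345°], [sin 345°, cos 345°]] ≈ [[0.965926, 0.258819], [-0.258819, 0.965926]]
[[0.965926, 0.258819], [-0.258819, 0.965926]] × [9, -9]ᵀ ≈ [6.3640, -11.0227]ᵀ
Result: (6.3640, -11.0227)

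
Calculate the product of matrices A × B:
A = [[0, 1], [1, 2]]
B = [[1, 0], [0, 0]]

Matrix multiplication:
C[0][0] = 0×1 + 1×0 = 0
C[0][1] = 0×0 + 1×0 = 0
C[1][0] = 1×1 + 2×0 = 1
C[1][1] = 1×0 + 2×0 = 0
Result: [[0, 0], [1, 0]]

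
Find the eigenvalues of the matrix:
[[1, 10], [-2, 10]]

Characteristic equation: det(A - λI) = 0
λ² - (trace)λ + (det) = 0
trace = 1 + 10 = 11, det = (1)(10) - (10)(-2) = 30
λ² - (11)λ + (30) = 0
λ = (11 ± √((11)² - 4·(30))) / 2 = (11 ± √1) / 2
Solving: λ = 5, 6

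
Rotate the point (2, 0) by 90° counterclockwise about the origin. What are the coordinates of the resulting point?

Rotation matrix for 90°: [[cos 90°, -sin 90°], [sin 90°, cos 90°]] = [[0, -1], [1, 0]]
[[0, -1], [1, 0]] × [2, 0]ᵀ = [0, 2]ᵀ
Result: (0, 2)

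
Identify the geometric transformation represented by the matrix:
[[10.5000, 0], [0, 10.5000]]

This matrix represents: uniform scaling by factor 10.5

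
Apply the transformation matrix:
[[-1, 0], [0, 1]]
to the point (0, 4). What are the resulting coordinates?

Matrix multiplication:
[[-1, 0], [0, 1]] × [0, 4]ᵀ
= [(-1)(0) + (0)(4), (0)(0) + (1)(4)]ᵀ
= [0, 4]ᵀ
Result: (0, 4)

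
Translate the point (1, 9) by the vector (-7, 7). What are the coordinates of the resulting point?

Translation by (-7, 7) (homogeneous matrix [[1, 0, -7], [0, 1, 7], [0, 0, 1]]):
x' = 1 + -7 = -6
y' = 9 + 7 = 16
Result: (-6, 16)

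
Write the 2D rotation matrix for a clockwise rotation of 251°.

Rotation matrix formula: [[cos θ, -sin θ], [sin θ, cos θ]]
A clockwise rotation by 251° is equivalent to a counterclockwise rotation by -251°.
For θ = -251°:
cos(-251°) = -0.3256
sin(-251°) = 0.9455
Result: [[-0.3256, -0.9455], [0.9455, -0.3256]]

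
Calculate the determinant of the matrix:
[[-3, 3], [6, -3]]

For a 2×2 matrix [[a, b], [c, d]], det = ad - bc
det = (-3)(-3) - (3)(6) = 9 - 18 = -9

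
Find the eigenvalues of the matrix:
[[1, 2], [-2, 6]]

Characteristic equation: det(A - λI) = 0
λ² - (trace)λ + (det) = 0
trace = 1 + 6 = 7, det = (1)(6) - (2)(-2) = 10
λ² - (7)λ + (10) = 0
λ = (7 ± √((7)² - 4·(10))) / 2 = (7 ± √9) / 2
Solving: λ = 2, 5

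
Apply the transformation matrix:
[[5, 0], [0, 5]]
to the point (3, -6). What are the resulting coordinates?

Matrix multiplication:
[[5, 0], [0, 5]] × [3, -6]ᵀ
= [(5)(3) + (0)(-6), (0)(3) + (5)(-6)]ᵀ
= [15, -30]ᵀ
Result: (15, -30)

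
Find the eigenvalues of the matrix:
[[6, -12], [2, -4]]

Characteristic equation: det(A - λI) = 0
λ² - (trace)λ + (det) = 0
trace = 6 + -4 = 2, det = (6)(-4) - (-12)(2) = 0
λ² - (2)λ + (0) = 0
λ = (2 ± √((2)² - 4·(0))) / 2 = (2 ± √4) / 2
Solving: λ = 0, 2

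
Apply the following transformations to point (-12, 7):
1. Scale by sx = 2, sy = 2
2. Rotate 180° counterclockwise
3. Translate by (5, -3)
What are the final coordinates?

Step 1: Scale → (-24, 14)
Step 2: Rotate 180° → (24, -14)
Step 3: Translate → (29, -17)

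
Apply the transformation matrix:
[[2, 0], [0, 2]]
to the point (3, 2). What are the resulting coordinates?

Matrix multiplication:
[[2, 0], [0, 2]] × [3, 2]ᵀ
= [(2)(3) + (0)(2), (0)(3) + (2)(2)]ᵀ
= [6, 4]ᵀ
Result: (6, 4)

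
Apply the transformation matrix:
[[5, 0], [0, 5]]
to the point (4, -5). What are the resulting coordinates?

Matrix multiplication:
[[5, 0], [0, 5]] × [4, -5]ᵀ
= [(5)(4) + (0)(-5), (0)(4) + (5)(-5)]ᵀ
= [20, -25]ᵀ
Result: (20, -25)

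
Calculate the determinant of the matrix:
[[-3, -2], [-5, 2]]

For a 2×2 matrix [[a, b], [c, d]], det = ad - bc
det = (-3)(2) - (-2)(-5) = -6 - 10 = -16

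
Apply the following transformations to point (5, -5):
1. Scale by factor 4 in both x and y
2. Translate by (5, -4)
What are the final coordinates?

Step 1: Scale (5, -5) by 4 → (20, -20)
Step 2: Translate by (5, -4) → (25, -24)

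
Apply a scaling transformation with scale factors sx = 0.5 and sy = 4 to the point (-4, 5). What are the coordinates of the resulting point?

Scaling matrix:
[[0.50, 0], [0, 4]]
Result: (-4 × 0.5, 5 × 4) = (-2, 20)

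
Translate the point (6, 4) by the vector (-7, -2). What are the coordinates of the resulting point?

Translation by (-7, -2) (homogeneous matrix [[1, 0, -7], [0, 1, -2], [0, 0, 1]]):
x' = 6 + -7 = -1
y' = 4 + -2 = 2
Result: (-1, 2)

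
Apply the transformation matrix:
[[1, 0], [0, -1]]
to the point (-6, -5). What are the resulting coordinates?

Matrix multiplication:
[[1, 0], [0, -1]] × [-6, -5]ᵀ
= [(1)(-6) + (0)(-5), (0)(-6) + (-1)(-5)]ᵀ
= [-6, 5]ᵀ
Result: (-6, 5)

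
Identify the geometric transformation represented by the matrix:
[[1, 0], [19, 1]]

This matrix represents: vertical shear with factor 19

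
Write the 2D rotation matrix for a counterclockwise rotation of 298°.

Rotation matrix formula: [[cos θ, -sin θ], [sin θ, cos θ]]
For θ = 298°:
cos(298°) = 0.4695
sin(298°) = -0.8829
Result: [[0.4695, 0.8829], [-0.8829, 0.4695]]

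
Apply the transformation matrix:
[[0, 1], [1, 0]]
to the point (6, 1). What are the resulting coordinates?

Matrix multiplication:
[[0, 1], [1, 0]] × [6, 1]ᵀ
= [(0)(6) + (1)(1), (1)(6) + (0)(1)]ᵀ
= [1, 6]ᵀ
Result: (1, 6)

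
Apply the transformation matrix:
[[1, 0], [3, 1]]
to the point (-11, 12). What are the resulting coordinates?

Matrix multiplication:
[[1, 0], [3, 1]] × [-11, 12]ᵀ
= [(1)(-11) + (0)(12), (3)(-11) + (1)(12)]ᵀ
= [-11, -21]ᵀ
Result: (-11, -21)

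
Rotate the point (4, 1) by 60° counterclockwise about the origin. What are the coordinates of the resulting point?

Rotation matrix for 60°: [[cos 60°, -sin 60°], [sin 60°, cos 60°]] ≈ [[0.500000, -0.866025], [0.866025, 0.500000]]
[[0.500000, -0.866025], [0.866025, 0.500000]] × [4, 1]ᵀ ≈ [1.1340, 3.9641]ᵀ
Result: (1.1340, 3.9641)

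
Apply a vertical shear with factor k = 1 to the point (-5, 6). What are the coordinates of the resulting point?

Shear matrix for vertical shear with factor k = 1:
[[1, 0], [1, 1]]
Result: (-5, 6) → (-5, 1)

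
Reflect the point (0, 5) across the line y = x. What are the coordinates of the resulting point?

Reflection across line y = x: (0, 5) → (5, 0)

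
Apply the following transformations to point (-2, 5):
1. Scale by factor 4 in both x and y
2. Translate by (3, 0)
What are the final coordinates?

Step 1: Scale (-2, 5) by 4 → (-8, 20)
Step 2: Translate by (3, 0) → (-5, 20)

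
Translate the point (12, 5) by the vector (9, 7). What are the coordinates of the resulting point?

Translation by (9, 7) (homogeneous matrix [[1, 0, 9], [0, 1, 7], [0, 0, 1]]):
x' = 12 + 9 = 21
y' = 5 + 7 = 12
Result: (21, 12)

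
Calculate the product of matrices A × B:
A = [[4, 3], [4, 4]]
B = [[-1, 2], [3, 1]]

Matrix multiplication:
C[0][0] = 4×-1 + 3×3 = 5
C[0][1] = 4×2 + 3×1 = 11
C[1][0] = 4×-1 + 4×3 = 8
C[1][1] = 4×2 + 4×1 = 12
Result: [[5, 11], [8, 12]]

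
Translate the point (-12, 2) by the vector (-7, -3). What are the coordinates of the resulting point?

Translation by (-7, -3) (homogeneous matrix [[1, 0, -7], [0, 1, -3], [0, 0, 1]]):
x' = -12 + -7 = -19
y' = 2 + -3 = -1
Result: (-19, -1)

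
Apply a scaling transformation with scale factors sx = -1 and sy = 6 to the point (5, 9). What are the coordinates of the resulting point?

Scaling matrix:
[[-1, 0], [0, 6]]
Result: (5 × -1, 9 × 6) = (-5, 54)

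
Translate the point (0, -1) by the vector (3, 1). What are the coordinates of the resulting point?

Translation by (3, 1) (homogeneous matrix [[1, 0, 3], [0, 1, 1], [0, 0, 1]]):
x' = 0 + 3 = 3
y' = -1 + 1 = 0
Result: (3, 0)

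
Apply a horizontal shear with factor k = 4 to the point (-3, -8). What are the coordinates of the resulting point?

Shear matrix for horizontal shear with factor k = 4:
[[1, 4], [0, 1]]
Result: (-3, -8) → (-35, -8)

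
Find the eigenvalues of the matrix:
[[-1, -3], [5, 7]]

Characteristic equation: det(A - λI) = 0
λ² - (trace)λ + (det) = 0
trace = -1 + 7 = 6, det = (-1)(7) - (-3)(5) = 8
λ² - (6)λ + (8) = 0
λ = (6 ± √((6)² - 4·(8))) / 2 = (6 ± √4) / 2
Solving: λ = 2, 4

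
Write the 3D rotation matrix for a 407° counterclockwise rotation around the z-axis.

Rotation matrix for counterclockwise 407° around z-axis:
cos(407°) = 0.6820, sin(407°) = 0.7314
Result: [[0.6820, -0.7314, 0], [0.7314, 0.6820, 0], [0, 0, 1]]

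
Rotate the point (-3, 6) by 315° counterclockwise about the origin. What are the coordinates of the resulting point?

Rotation matrix for 315°: [[cos 315°, -sin 315°], [sin 315°, cos 315°]] ≈ [[0.707107, 0.707107], [-0.707107, 0.707107]]
[[0.707107, 0.707107], [-0.707107, 0.707107]] × [-3, 6]ᵀ ≈ [2.1213, 6.3640]ᵀ
Result: (2.1213, 6.3640)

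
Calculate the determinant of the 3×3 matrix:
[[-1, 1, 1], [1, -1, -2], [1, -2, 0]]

Expansion along first row:
det = -1·det([[-1,-2],[-2,0]]) - 1·det([[1,-2],[1,0]]) + 1·det([[1,-1],[1,-2]])
    = -1·(-1·0 - -2·-2) - 1·(1·0 - -2·1) + 1·(1·-2 - -1·1)
    = -1·-4 - 1·2 + 1·-1
    = 4 + -2 + -1 = 1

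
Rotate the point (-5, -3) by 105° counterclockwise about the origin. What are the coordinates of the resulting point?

Rotation matrix for 105°: [[cos 105°, -sin 105°], [sin 105°, cos 105°]] ≈ [[-0.258819, -0.965926], [0.965926, -0.258819]]
[[-0.258819, -0.965926], [0.965926, -0.258819]] × [-5, -3]ᵀ ≈ [4.1919, -4.0532]ᵀ
Result: (4.1919, -4.0532)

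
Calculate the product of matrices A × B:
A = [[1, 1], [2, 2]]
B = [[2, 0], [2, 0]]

Matrix multiplication:
C[0][0] = 1×2 + 1×2 = 4
C[0][1] = 1×0 + 1×0 = 0
C[1][0] = 2×2 + 2×2 = 8
C[1][1] = 2×0 + 2×0 = 0
Result: [[4, 0], [8, 0]]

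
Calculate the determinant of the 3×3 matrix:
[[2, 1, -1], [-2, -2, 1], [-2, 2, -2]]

Expansion along first row:
det = 2·det([[-2,1],[2,-2]]) - 1·det([[-2,1],[-2,-2]]) + -1·det([[-2,-2],[-2,2]])
    = 2·(-2·-2 - 1·2) - 1·(-2·-2 - 1·-2) + -1·(-2·2 - -2·-2)
    = 2·2 - 1·6 + -1·-8
    = 4 + -6 + 8 = 6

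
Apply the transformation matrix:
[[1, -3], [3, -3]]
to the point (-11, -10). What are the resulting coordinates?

Matrix multiplication:
[[1, -3], [3, -3]] × [-11, -10]ᵀ
= [(1)(-11) + (-3)(-10), (3)(-11) + (-3)(-10)]ᵀ
= [19, -3]ᵀ
Result: (19, -3)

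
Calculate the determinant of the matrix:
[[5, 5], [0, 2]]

For a 2×2 matrix [[a, b], [c, d]], det = ad - bc
det = (5)(2) - (5)(0) = 10 - 0 = 10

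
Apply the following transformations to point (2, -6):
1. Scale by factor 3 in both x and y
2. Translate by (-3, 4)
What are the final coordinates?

Step 1: Scale (2, -6) by 3 → (6, -18)
Step 2: Translate by (-3, 4) → (3, -14)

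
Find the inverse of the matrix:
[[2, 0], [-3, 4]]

For [[a,b],[c,d]], inverse = (1/det)·[[d,-b],[-c,a]]
det = (2)(4) - (0)(-3) = 8 - 0 = 8
Inverse = (1/8)·[[4, 0], [3, 2]]
= [[1/2, 0], [3/8, 1/4]]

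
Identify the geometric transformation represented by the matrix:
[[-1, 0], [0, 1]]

This matrix represents: non-uniform scaling by sx = -1, sy = 1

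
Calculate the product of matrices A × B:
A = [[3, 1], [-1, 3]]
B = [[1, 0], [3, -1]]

Matrix multiplication:
C[0][0] = 3×1 + 1×3 = 6
C[0][1] = 3×0 + 1×-1 = -1
C[1][0] = -1×1 + 3×3 = 8
C[1][1] = -1×0 + 3×-1 = -3
Result: [[6, -1], [8, -3]]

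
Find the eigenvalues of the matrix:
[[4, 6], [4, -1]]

Characteristic equation: det(A - λI) = 0
λ² - (trace)λ + (det) = 0
trace = 4 + -1 = 3, det = (4)(-1) - (6)(4) = -28
λ² - (3)λ + (-28) = 0
λ = (3 ± √((3)² - 4·(-28))) / 2 = (3 ± √121) / 2
Solving: λ = -4, 7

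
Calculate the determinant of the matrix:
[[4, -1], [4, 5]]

For a 2×2 matrix [[a, b], [c, d]], det = ad - bc
det = (4)(5) - (-1)(4) = 20 - -4 = 24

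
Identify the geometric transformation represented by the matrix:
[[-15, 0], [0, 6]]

This matrix represents: non-uniform scaling by sx = -15, sy = 6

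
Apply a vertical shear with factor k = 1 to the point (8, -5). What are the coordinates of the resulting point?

Shear matrix for vertical shear with factor k = 1:
[[1, 0], [1, 1]]
Result: (8, -5) → (8, 3)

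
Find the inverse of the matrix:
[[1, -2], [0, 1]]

For [[a,b],[c,d]], inverse = (1/det)·[[d,-b],[-c,a]]
det = (1)(1) - (-2)(0) = 1 - 0 = 1
Inverse = [[1, 2], [0, 1]]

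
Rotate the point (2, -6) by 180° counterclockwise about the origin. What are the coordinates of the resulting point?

Rotation matrix for 180°: [[cos 180°, -sin 180°], [sin 180°, cos 180°]] = [[-1, 0], [0, -1]]
[[-1, 0], [0, -1]] × [2, -6]ᵀ = [-2, 6]ᵀ
Result: (-2, 6)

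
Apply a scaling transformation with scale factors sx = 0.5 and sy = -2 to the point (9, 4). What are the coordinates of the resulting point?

Scaling matrix:
[[0.50, 0], [0, -2]]
Result: (9 × 0.5, 4 × -2) = (4.5, -8)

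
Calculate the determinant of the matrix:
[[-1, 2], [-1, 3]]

For a 2×2 matrix [[a, b], [c, d]], det = ad - bc
det = (-1)(3) - (2)(-1) = -3 - -2 = -1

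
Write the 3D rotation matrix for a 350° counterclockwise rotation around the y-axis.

Rotation matrix for counterclockwise 350° around y-axis:
cos(350°) = 0.9848, sin(350°) = -0.1736
Result: [[0.9848, 0, -0.1736], [0, 1, 0], [0.1736, 0, 0.9848]]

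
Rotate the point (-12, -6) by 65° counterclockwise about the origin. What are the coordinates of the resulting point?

Rotation matrix for 65°: [[cos 65°, -sin 65°], [sin 65°, cos 65°]] ≈ [[0.422618, -0.906308], [0.906308, 0.422618]]
[[0.422618, -0.906308], [0.906308, 0.422618]] × [-12, -6]ᵀ ≈ [0.3664, -13.4114]ᵀ
Result: (0.3664, -13.4114)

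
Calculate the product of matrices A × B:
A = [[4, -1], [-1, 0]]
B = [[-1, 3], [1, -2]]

Matrix multiplication:
C[0][0] = 4×-1 + -1×1 = -5
C[0][1] = 4×3 + -1×-2 = 14
C[1][0] = -1×-1 + 0×1 = 1
C[1][1] = -1×3 + 0×-2 = -3
Result: [[-5, 14], [1, -3]]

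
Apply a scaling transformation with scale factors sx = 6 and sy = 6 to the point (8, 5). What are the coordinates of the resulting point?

Scaling matrix:
[[6, 0], [0, 6]]
Result: (8 × 6, 5 × 6) = (48, 30)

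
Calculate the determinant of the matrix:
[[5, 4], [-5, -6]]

For a 2×2 matrix [[a, b], [c, d]], det = ad - bc
det = (5)(-6) - (4)(-5) = -30 - -20 = -10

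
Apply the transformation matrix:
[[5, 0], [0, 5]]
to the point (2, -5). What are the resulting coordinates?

Matrix multiplication:
[[5, 0], [0, 5]] × [2, -5]ᵀ
= [(5)(2) + (0)(-5), (0)(2) + (5)(-5)]ᵀ
= [10, -25]ᵀ
Result: (10, -25)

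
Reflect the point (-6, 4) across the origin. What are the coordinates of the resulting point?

Reflection across origin: (-6, 4) → (6, -4)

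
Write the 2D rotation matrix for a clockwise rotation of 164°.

Rotation matrix formula: [[cos θ, -sin θ], [sin θ, cos θ]]
A clockwise rotation by 164° is equivalent to a counterclockwise rotation by -164°.
For θ = -164°:
cos(-164°) = -0.9613
sin(-164°) = -0.2756
Result: [[-0.9613, 0.2756], [-0.2756, -0.9613]]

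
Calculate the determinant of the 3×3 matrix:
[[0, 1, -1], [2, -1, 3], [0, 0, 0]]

Expansion along first row:
det = 0·det([[-1,3],[0,0]]) - 1·det([[2,3],[0,0]]) + -1·det([[2,-1],[0,0]])
    = 0·(-1·0 - 3·0) - 1·(2·0 - 3·0) + -1·(2·0 - -1·0)
    = 0·0 - 1·0 + -1·0
    = 0 + 0 + 0 = 0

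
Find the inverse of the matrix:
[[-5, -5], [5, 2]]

For [[a,b],[c,d]], inverse = (1/det)·[[d,-b],[-c,a]]
det = (-5)(2) - (-5)(5) = -10 - -25 = 15
Inverse = (1/15)·[[2, 5], [-5, -5]]
= [[2/15, 1/3], [-1/3, -1/3]]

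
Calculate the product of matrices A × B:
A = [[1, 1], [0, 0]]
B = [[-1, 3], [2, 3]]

Matrix multiplication:
C[0][0] = 1×-1 + 1×2 = 1
C[0][1] = 1×3 + 1×3 = 6
C[1][0] = 0×-1 + 0×2 = 0
C[1][1] = 0×3 + 0×3 = 0
Result: [[1, 6], [0, 0]]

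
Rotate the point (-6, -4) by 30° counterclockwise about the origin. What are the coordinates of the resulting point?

Rotation matrix for 30°: [[cos 30°, -sin 30°], [sin 30°, cos 30°]] ≈ [[0.866025, -0.500000], [0.500000, 0.866025]]
[[0.866025, -0.500000], [0.500000, 0.866025]] × [-6, -4]ᵀ ≈ [-3.1962, -6.4641]ᵀ
Result: (-3.1962, -6.4641)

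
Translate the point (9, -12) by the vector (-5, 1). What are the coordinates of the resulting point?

Translation by (-5, 1) (homogeneous matrix [[1, 0, -5], [0, 1, 1], [0, 0, 1]]):
x' = 9 + -5 = 4
y' = -12 + 1 = -11
Result: (4, -11)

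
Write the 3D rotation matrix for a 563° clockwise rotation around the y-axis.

Rotation matrix for clockwise 563° around y-axis:
A clockwise rotation by 563° is a counterclockwise rotation by -563°.
cos(-563°) = -0.9205, sin(-563°) = 0.3907
Result: [[-0.9205, 0, 0.3907], [0, 1, 0], [-0.3907, 0, -0.9205]]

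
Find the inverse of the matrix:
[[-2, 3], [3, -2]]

For [[a,b],[c,d]], inverse = (1/det)·[[d,-b],[-c,a]]
det = (-2)(-2) - (3)(3) = 4 - 9 = -5
Inverse = (1/-5)·[[-2, -3], [-3, -2]]
= [[2/5, 3/5], [3/5, 2/5]]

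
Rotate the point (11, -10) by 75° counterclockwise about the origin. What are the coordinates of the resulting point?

Rotation matrix for 75°: [[cos 75°, -sin 75°], [sin 75°, cos 75°]] ≈ [[0.258819, -0.965926], [0.965926, 0.258819]]
[[0.258819, -0.965926], [0.965926, 0.258819]] × [11, -10]ᵀ ≈ [12.5063, 8.0370]ᵀ
Result: (12.5063, 8.0370)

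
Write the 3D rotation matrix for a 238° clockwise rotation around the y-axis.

Rotation matrix for clockwise 238° around y-axis:
A clockwise rotation by 238° is a counterclockwise rotation by -238°.
cos(-238°) = -0.5299, sin(-238°) = 0.8480
Result: [[-0.5299, 0, 0.8480], [0, 1, 0], [-0.8480, 0, -0.5299]]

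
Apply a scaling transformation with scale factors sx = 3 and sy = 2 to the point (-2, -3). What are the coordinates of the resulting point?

Scaling matrix:
[[3, 0], [0, 2]]
Result: (-2 × 3, -3 × 2) = (-6, -6)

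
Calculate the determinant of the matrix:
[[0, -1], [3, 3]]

For a 2×2 matrix [[a, b], [c, d]], det = ad - bc
det = (0)(3) - (-1)(3) = 0 - -3 = 3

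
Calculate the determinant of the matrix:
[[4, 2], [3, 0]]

For a 2×2 matrix [[a, b], [c, d]], det = ad - bc
det = (4)(0) - (2)(3) = 0 - 6 = -6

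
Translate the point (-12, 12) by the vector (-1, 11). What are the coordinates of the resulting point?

Translation by (-1, 11) (homogeneous matrix [[1, 0, -1], [0, 1, 11], [0, 0, 1]]):
x' = -12 + -1 = -13
y' = 12 + 11 = 23
Result: (-13, 23)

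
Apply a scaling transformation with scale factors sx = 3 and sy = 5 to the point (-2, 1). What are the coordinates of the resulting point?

Scaling matrix:
[[3, 0], [0, 5]]
Result: (-2 × 3, 1 × 5) = (-6, 5)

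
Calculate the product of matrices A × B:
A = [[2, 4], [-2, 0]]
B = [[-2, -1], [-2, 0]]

Matrix multiplication:
C[0][0] = 2×-2 + 4×-2 = -12
C[0][1] = 2×-1 + 4×0 = -2
C[1][0] = -2×-2 + 0×-2 = 4
C[1][1] = -2×-1 + 0×0 = 2
Result: [[-12, -2], [4, 2]]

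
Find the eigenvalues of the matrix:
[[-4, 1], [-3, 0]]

Characteristic equation: det(A - λI) = 0
λ² - (trace)λ + (det) = 0
trace = -4 + 0 = -4, det = (-4)(0) - (1)(-3) = 3
λ² - (-4)λ + (3) = 0
λ = (-4 ± √((-4)² - 4·(3))) / 2 = (-4 ± √4) / 2
Solving: λ = -3, -1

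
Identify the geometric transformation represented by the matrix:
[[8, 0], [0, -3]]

This matrix represents: non-uniform scaling by sx = 8, sy = -3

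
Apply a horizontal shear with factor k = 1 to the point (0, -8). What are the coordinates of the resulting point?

Shear matrix for horizontal shear with factor k = 1:
[[1, 1], [0, 1]]
Result: (0, -8) → (-8, -8)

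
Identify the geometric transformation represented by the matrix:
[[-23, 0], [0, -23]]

This matrix represents: uniform scaling by factor -23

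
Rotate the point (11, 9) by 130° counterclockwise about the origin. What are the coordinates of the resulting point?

Rotation matrix for 130°: [[cos 130°, -sin 130°], [sin 130°, cos 130°]] ≈ [[-0.642788, -0.766044], [0.766044, -0.642788]]
[[-0.642788, -0.766044], [0.766044, -0.642788]] × [11, 9]ᵀ ≈ [-13.9651, 2.6414]ᵀ
Result: (-13.9651, 2.6414)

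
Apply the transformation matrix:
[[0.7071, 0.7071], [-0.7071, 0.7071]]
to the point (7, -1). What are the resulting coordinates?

Matrix multiplication:
[[0.7071, 0.7071], [-0.7071, 0.7071]] × [7, -1]ᵀ
= [(0.7071)(7) + (0.7071)(-1), (-0.7071)(7) + (0.7071)(-1)]ᵀ
= [4.2426, -5.6568]ᵀ
Result: (4.2426, -5.6568)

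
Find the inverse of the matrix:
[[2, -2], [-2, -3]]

For [[a,b],[c,d]], inverse = (1/det)·[[d,-b],[-c,a]]
det = (2)(-3) - (-2)(-2) = -6 - 4 = -10
Inverse = (1/-10)·[[-3, 2], [2, 2]]
= [[3/10, -1/5], [-1/5, -1/5]]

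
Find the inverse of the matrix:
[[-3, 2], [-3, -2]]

For [[a,b],[c,d]], inverse = (1/det)·[[d,-b],[-c,a]]
det = (-3)(-2) - (2)(-3) = 6 - -6 = 12
Inverse = (1/12)·[[-2, -2], [3, -3]]
= [[-1/6, -1/6], [1/4, -1/4]]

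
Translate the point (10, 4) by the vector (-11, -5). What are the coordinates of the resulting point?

Translation by (-11, -5) (homogeneous matrix [[1, 0, -11], [0, 1, -5], [0, 0, 1]]):
x' = 10 + -11 = -1
y' = 4 + -5 = -1
Result: (-1, -1)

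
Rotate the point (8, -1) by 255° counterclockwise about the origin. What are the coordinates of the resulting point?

Rotation matrix for 255°: [[cos 255°, -sin 255°], [sin 255°, cos 255°]] ≈ [[-0.258819, 0.965926], [-0.965926, -0.258819]]
[[-0.258819, 0.965926], [-0.965926, -0.258819]] × [8, -1]ᵀ ≈ [-3.0365, -7.4686]ᵀ
Result: (-3.0365, -7.4686)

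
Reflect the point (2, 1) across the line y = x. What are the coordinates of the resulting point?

Reflection across line y = x: (2, 1) → (1, 2)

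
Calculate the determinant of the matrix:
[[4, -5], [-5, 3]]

For a 2×2 matrix [[a, b], [c, d]], det = ad - bc
det = (4)(3) - (-5)(-5) = 12 - 25 = -13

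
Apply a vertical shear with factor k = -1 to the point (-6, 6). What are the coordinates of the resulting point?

Shear matrix for vertical shear with factor k = -1:
[[1, 0], [-1, 1]]
Result: (-6, 6) → (-6, 12)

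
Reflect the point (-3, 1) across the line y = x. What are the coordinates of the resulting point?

Reflection across line y = x: (-3, 1) → (1, -3)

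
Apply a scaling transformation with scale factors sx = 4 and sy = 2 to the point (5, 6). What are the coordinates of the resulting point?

Scaling matrix:
[[4, 0], [0, 2]]
Result: (5 × 4, 6 × 2) = (20, 12)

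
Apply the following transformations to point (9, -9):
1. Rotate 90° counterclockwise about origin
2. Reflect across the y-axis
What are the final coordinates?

Step 1: Rotate 90° → (9, 9)
Step 2: Reflect across y-axis → (-9, 9)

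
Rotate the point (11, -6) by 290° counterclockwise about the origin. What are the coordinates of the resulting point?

Rotation matrix for 290°: [[cos 290°, -sin 290°], [sin 290°, cos 290°]] ≈ [[0.342020, 0.939693], [-0.939693, 0.342020]]
[[0.342020, 0.939693], [-0.939693, 0.342020]] × [11, -6]ᵀ ≈ [-1.8759, -12.3887]ᵀ
Result: (-1.8759, -12.3887)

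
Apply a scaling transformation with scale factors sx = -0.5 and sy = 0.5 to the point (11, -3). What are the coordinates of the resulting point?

Scaling matrix:
[[-0.50, 0], [0, 0.50]]
Result: (11 × -0.5, -3 × 0.5) = (-5.5, -1.5)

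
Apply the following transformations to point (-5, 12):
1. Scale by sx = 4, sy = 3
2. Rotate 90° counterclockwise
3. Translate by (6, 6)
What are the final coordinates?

Step 1: Scale → (-20, 36)
Step 2: Rotate 90° → (-36, -20)
Step 3: Translate → (-30, -14)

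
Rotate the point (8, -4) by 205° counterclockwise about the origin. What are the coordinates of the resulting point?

Rotation matrix for 205°: [[cos 205°, -sin 205°], [sin 205°, cos 205°]] ≈ [[-0.906308, 0.422618], [-0.422618, -0.906308]]
[[-0.906308, 0.422618], [-0.422618, -0.906308]] × [8, -4]ᵀ ≈ [-8.9409, 0.2443]ᵀ
Result: (-8.9409, 0.2443)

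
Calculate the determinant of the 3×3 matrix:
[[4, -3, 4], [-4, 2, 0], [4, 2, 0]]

Expansion along first row:
det = 4·det([[2,0],[2,0]]) - -3·det([[-4,0],[4,0]]) + 4·det([[-4,2],[4,2]])
    = 4·(2·0 - 0·2) - -3·(-4·0 - 0·4) + 4·(-4·2 - 2·4)
    = 4·0 - -3·0 + 4·-16
    = 0 + 0 + -64 = -64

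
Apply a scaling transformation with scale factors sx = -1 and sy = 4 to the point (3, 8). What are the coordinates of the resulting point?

Scaling matrix:
[[-1, 0], [0, 4]]
Result: (3 × -1, 8 × 4) = (-3, 32)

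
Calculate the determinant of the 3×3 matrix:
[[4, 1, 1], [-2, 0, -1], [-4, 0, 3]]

Expansion along first row:
det = 4·det([[0,-1],[0,3]]) - 1·det([[-2,-1],[-4,3]]) + 1·det([[-2,0],[-4,0]])
    = 4·(0·3 - -1·0) - 1·(-2·3 - -1·-4) + 1·(-2·0 - 0·-4)
    = 4·0 - 1·-10 + 1·0
    = 0 + 10 + 0 = 10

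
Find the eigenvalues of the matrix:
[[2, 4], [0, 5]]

Characteristic equation: det(A - λI) = 0
λ² - (trace)λ + (det) = 0
trace = 2 + 5 = 7, det = (2)(5) - (4)(0) = 10
λ² - (7)λ + (10) = 0
λ = (7 ± √((7)² - 4·(10))) / 2 = (7 ± √9) / 2
Solving: λ = 2, 5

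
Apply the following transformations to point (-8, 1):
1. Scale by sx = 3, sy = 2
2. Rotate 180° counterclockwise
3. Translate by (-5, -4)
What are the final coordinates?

Step 1: Scale → (-24, 2)
Step 2: Rotate 180° → (24, -2)
Step 3: Translate → (19, -6)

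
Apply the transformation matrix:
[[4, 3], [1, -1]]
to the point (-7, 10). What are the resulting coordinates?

Matrix multiplication:
[[4, 3], [1, -1]] × [-7, 10]ᵀ
= [(4)(-7) + (3)(10), (1)(-7) + (-1)(10)]ᵀ
= [2, -17]ᵀ
Result: (2, -17)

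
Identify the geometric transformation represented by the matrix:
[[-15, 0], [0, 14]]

This matrix represents: non-uniform scaling by sx = -15, sy = 14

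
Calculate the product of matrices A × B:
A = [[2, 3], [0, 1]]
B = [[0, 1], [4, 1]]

Matrix multiplication:
C[0][0] = 2×0 + 3×4 = 12
C[0][1] = 2×1 + 3×1 = 5
C[1][0] = 0×0 + 1×4 = 4
C[1][1] = 0×1 + 1×1 = 1
Result: [[12, 5], [4, 1]]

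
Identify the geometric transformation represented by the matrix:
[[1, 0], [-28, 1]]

This matrix represents: vertical shear with factor -28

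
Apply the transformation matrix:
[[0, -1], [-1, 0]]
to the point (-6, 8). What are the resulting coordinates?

Matrix multiplication:
[[0, -1], [-1, 0]] × [-6, 8]ᵀ
= [(0)(-6) + (-1)(8), (-1)(-6) + (0)(8)]ᵀ
= [-8, 6]ᵀ
Result: (-8, 6)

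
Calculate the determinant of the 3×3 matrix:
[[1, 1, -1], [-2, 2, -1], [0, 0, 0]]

Expansion along first row:
det = 1·det([[2,-1],[0,0]]) - 1·det([[-2,-1],[0,0]]) + -1·det([[-2,2],[0,0]])
    = 1·(2·0 - -1·0) - 1·(-2·0 - -1·0) + -1·(-2·0 - 2·0)
    = 1·0 - 1·0 + -1·0
    = 0 + 0 + 0 = 0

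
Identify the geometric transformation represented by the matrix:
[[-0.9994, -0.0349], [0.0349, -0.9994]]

This matrix represents: rotation by 178° counterclockwise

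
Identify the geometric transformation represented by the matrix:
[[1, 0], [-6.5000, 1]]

This matrix represents: vertical shear with factor -6.5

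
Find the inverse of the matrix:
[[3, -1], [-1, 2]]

For [[a,b],[c,d]], inverse = (1/det)·[[d,-b],[-c,a]]
det = (3)(2) - (-1)(-1) = 6 - 1 = 5
Inverse = (1/5)·[[2, 1], [1, 3]]
= [[2/5, 1/5], [1/5, 3/5]]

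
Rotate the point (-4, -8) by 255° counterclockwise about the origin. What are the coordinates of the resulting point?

Rotation matrix for 255°: [[cos 255°, -sin 255°], [sin 255°, cos 255°]] ≈ [[-0.258819, 0.965926], [-0.965926, -0.258819]]
[[-0.258819, 0.965926], [-0.965926, -0.258819]] × [-4, -8]ᵀ ≈ [-6.6921, 5.9343]ᵀ
Result: (-6.6921, 5.9343)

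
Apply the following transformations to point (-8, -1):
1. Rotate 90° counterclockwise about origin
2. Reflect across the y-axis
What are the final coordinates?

Step 1: Rotate 90° → (1, -8)
Step 2: Reflect across y-axis → (-1, -8)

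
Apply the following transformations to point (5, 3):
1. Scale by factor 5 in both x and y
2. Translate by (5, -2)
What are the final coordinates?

Step 1: Scale (5, 3) by 5 → (25, 15)
Step 2: Translate by (5, -2) → (30, 13)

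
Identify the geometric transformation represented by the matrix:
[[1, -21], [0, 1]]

This matrix represents: horizontal shear with factor -21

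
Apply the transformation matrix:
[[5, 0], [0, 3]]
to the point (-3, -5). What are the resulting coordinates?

Matrix multiplication:
[[5, 0], [0, 3]] × [-3, -5]ᵀ
= [(5)(-3) + (0)(-5), (0)(-3) + (3)(-5)]ᵀ
= [-15, -15]ᵀ
Result: (-15, -15)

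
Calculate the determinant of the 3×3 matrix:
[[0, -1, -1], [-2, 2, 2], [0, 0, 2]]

Expansion along first row:
det = 0·det([[2,2],[0,2]]) - -1·det([[-2,2],[0,2]]) + -1·det([[-2,2],[0,0]])
    = 0·(2·2 - 2·0) - -1·(-2·2 - 2·0) + -1·(-2·0 - 2·0)
    = 0·4 - -1·-4 + -1·0
    = 0 + -4 + 0 = -4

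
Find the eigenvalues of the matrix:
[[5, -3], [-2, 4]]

Characteristic equation: det(A - λI) = 0
λ² - (trace)λ + (det) = 0
trace = 5 + 4 = 9, det = (5)(4) - (-3)(-2) = 14
λ² - (9)λ + (14) = 0
λ = (9 ± √((9)² - 4·(14))) / 2 = (9 ± √25) / 2
Solving: λ = 2, 7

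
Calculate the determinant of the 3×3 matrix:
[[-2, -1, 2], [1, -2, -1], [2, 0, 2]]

Expansion along first row:
det = -2·det([[-2,-1],[0,2]]) - -1·det([[1,-1],[2,2]]) + 2·det([[1,-2],[2,0]])
    = -2·(-2·2 - -1·0) - -1·(1·2 - -1·2) + 2·(1·0 - -2·2)
    = -2·-4 - -1·4 + 2·4
    = 8 + 4 + 8 = 20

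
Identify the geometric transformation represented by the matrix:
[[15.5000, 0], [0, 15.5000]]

This matrix represents: uniform scaling by factor 15.5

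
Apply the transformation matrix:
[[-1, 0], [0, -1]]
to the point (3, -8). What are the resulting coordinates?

Matrix multiplication:
[[-1, 0], [0, -1]] × [3, -8]ᵀ
= [(-1)(3) + (0)(-8), (0)(3) + (-1)(-8)]ᵀ
= [-3, 8]ᵀ
Result: (-3, 8)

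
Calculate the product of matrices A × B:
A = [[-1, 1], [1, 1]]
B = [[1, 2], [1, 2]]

Matrix multiplication:
C[0][0] = -1×1 + 1×1 = 0
C[0][1] = -1×2 + 1×2 = 0
C[1][0] = 1×1 + 1×1 = 2
C[1][1] = 1×2 + 1×2 = 4
Result: [[0, 0], [2, 4]]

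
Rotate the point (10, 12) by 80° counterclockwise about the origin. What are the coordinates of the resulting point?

Rotation matrix for 80°: [[cos 80°, -sin 80°], [sin 80°, cos 80°]] ≈ [[0.173648, -0.984808], [0.984808, 0.173648]]
[[0.173648, -0.984808], [0.984808, 0.173648]] × [10, 12]ᵀ ≈ [-10.0812, 11.9319]ᵀ
Result: (-10.0812, 11.9319)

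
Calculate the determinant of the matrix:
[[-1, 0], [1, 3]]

For a 2×2 matrix [[a, b], [c, d]], det = ad - bc
det = (-1)(3) - (0)(1) = -3 - 0 = -3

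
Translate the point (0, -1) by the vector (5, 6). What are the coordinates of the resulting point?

Translation by (5, 6) (homogeneous matrix [[1, 0, 5], [0, 1, 6], [0, 0, 1]]):
x' = 0 + 5 = 5
y' = -1 + 6 = 5
Result: (5, 5)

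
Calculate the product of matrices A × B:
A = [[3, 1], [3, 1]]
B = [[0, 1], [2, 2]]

Matrix multiplication:
C[0][0] = 3×0 + 1×2 = 2
C[0][1] = 3×1 + 1×2 = 5
C[1][0] = 3×0 + 1×2 = 2
C[1][1] = 3×1 + 1×2 = 5
Result: [[2, 5], [2, 5]]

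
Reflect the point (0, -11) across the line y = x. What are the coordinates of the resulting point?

Reflection across line y = x: (0, -11) → (-11, 0)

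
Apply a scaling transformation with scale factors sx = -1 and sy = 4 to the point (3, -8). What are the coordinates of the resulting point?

Scaling matrix:
[[-1, 0], [0, 4]]
Result: (3 × -1, -8 × 4) = (-3, -32)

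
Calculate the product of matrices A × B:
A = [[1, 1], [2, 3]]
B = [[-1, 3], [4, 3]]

Matrix multiplication:
C[0][0] = 1×-1 + 1×4 = 3
C[0][1] = 1×3 + 1×3 = 6
C[1][0] = 2×-1 + 3×4 = 10
C[1][1] = 2×3 + 3×3 = 15
Result: [[3, 6], [10, 15]]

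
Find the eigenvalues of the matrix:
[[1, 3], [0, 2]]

Characteristic equation: det(A - λI) = 0
λ² - (trace)λ + (det) = 0
trace = 1 + 2 = 3, det = (1)(2) - (3)(0) = 2
λ² - (3)λ + (2) = 0
λ = (3 ± √((3)² - 4·(2))) / 2 = (3 ± √1) / 2
Solving: λ = 1, 2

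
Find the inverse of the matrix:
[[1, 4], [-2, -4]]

For [[a,b],[c,d]], inverse = (1/det)·[[d,-b],[-c,a]]
det = (1)(-4) - (4)(-2) = -4 - -8 = 4
Inverse = (1/4)·[[-4, -4], [2, 1]]
= [[-1, -1], [1/2, 1/4]]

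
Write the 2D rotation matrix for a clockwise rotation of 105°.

Rotation matrix formula: [[cos θ, -sin θ], [sin θ, cos θ]]
A clockwise rotation by 105° is equivalent to a counterclockwise rotation by -105°.
For θ = -105°:
cos(-105°) = -0.2588
sin(-105°) = -0.9659
Result: [[-0.2588, 0.9659], [-0.9659, -0.2588]]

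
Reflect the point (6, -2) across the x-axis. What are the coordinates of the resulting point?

Reflection across x-axis: (6, -2) → (6, 2)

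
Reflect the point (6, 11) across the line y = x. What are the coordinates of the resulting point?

Reflection across line y = x: (6, 11) → (11, 6)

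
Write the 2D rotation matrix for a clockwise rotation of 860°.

Rotation matrix formula: [[cos θ, -sin θ], [sin θ, cos θ]]
A clockwise rotation by 860° is equivalent to a counterclockwise rotation by -860°.
For θ = -860°:
cos(-860°) = -0.7660
sin(-860°) = -0.6428
Result: [[-0.7660, 0.6428], [-0.6428, -0.7660]]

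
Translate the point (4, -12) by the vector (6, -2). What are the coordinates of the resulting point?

Translation by (6, -2) (homogeneous matrix [[1, 0, 6], [0, 1, -2], [0, 0, 1]]):
x' = 4 + 6 = 10
y' = -12 + -2 = -14
Result: (10, -14)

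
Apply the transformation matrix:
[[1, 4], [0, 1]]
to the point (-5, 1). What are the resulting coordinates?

Matrix multiplication:
[[1, 4], [0, 1]] × [-5, 1]ᵀ
= [(1)(-5) + (4)(1), (0)(-5) + (1)(1)]ᵀ
= [-1, 1]ᵀ
Result: (-1, 1)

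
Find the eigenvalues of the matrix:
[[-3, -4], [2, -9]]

Characteristic equation: det(A - λI) = 0
λ² - (trace)λ + (det) = 0
trace = -3 + -9 = -12, det = (-3)(-9) - (-4)(2) = 35
λ² - (-12)λ + (35) = 0
λ = (-12 ± √((-12)² - 4·(35))) / 2 = (-12 ± √4) / 2
Solving: λ = -7, -5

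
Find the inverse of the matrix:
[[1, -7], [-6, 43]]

For [[a,b],[c,d]], inverse = (1/det)·[[d,-b],[-c,a]]
det = (1)(43) - (-7)(-6) = 43 - 42 = 1
Inverse = [[43, 7], [6, 1]]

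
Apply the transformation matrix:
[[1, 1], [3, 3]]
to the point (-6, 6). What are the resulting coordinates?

Matrix multiplication:
[[1, 1], [3, 3]] × [-6, 6]ᵀ
= [(1)(-6) + (1)(6), (3)(-6) + (3)(6)]ᵀ
= [0, 0]ᵀ
Result: (0, 0)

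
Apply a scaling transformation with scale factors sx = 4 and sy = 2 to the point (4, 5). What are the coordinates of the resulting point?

Scaling matrix:
[[4, 0], [0, 2]]
Result: (4 × 4, 5 × 2) = (16, 10)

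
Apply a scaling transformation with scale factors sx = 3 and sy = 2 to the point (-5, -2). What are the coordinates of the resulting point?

Scaling matrix:
[[3, 0], [0, 2]]
Result: (-5 × 3, -2 × 2) = (-15, -4)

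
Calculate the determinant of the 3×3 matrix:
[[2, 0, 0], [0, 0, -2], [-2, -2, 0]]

Expansion along first row:
det = 2·det([[0,-2],[-2,0]]) - 0·det([[0,-2],[-2,0]]) + 0·det([[0,0],[-2,-2]])
    = 2·(0·0 - -2·-2) - 0·(0·0 - -2·-2) + 0·(0·-2 - 0·-2)
    = 2·-4 - 0·-4 + 0·0
    = -8 + 0 + 0 = -8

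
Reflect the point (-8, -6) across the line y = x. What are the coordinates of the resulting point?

Reflection across line y = x: (-8, -6) → (-6, -8)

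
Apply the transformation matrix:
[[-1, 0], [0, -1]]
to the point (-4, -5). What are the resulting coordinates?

Matrix multiplication:
[[-1, 0], [0, -1]] × [-4, -5]ᵀ
= [(-1)(-4) + (0)(-5), (0)(-4) + (-1)(-5)]ᵀ
= [4, 5]ᵀ
Result: (4, 5)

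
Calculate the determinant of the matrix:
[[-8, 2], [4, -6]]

For a 2×2 matrix [[a, b], [c, d]], det = ad - bc
det = (-8)(-6) - (2)(4) = 48 - 8 = 40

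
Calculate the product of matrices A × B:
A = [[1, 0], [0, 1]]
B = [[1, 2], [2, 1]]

Matrix multiplication:
C[0][0] = 1×1 + 0×2 = 1
C[0][1] = 1×2 + 0×1 = 2
C[1][0] = 0×1 + 1×2 = 2
C[1][1] = 0×2 + 1×1 = 1
Result: [[1, 2], [2, 1]]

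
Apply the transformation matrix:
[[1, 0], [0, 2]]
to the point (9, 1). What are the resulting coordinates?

Matrix multiplication:
[[1, 0], [0, 2]] × [9, 1]ᵀ
= [(1)(9) + (0)(1), (0)(9) + (2)(1)]ᵀ
= [9, 2]ᵀ
Result: (9, 2)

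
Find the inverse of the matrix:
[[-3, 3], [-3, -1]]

For [[a,b],[c,d]], inverse = (1/det)·[[d,-b],[-c,a]]
det = (-3)(-1) - (3)(-3) = 3 - -9 = 12
Inverse = (1/12)·[[-1, -3], [3, -3]]
= [[-1/12, -1/4], [1/4, -1/4]]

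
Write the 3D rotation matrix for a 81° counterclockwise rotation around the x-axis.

Rotation matrix for counterclockwise 81° around x-axis:
cos(81°) = 0.1564, sin(81°) = 0.9877
Result: [[1, 0, 0], [0, 0.1564, -0.9877], [0, 0.9877, 0.1564]]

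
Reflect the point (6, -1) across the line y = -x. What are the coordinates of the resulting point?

Reflection across line y = -x: (6, -1) → (1, -6)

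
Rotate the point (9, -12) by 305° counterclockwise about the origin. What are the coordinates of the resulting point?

Rotation matrix for 305°: [[cos 305°, -sin 305°], [sin 305°, cos 305°]] ≈ [[0.573576, 0.819152], [-0.819152, 0.573576]]
[[0.573576, 0.819152], [-0.819152, 0.573576]] × [9, -12]ᵀ ≈ [-4.6676, -14.2553]ᵀ
Result: (-4.6676, -14.2553)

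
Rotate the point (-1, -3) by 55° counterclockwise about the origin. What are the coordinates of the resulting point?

Rotation matrix for 55°: [[cos 55°, -sin 55°], [sin 55°, cos 55°]] ≈ [[0.573576, -0.819152], [0.819152, 0.573576]]
[[0.573576, -0.819152], [0.819152, 0.573576]] × [-1, -3]ᵀ ≈ [1.8839, -2.5399]ᵀ
Result: (1.8839, -2.5399)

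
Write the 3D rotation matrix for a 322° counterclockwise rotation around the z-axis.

Rotation matrix for counterclockwise 322° around z-axis:
cos(322°) = 0.7880, sin(322°) = -0.6157
Result: [[0.7880, 0.6157, 0], [-0.6157, 0.7880, 0], [0, 0, 1]]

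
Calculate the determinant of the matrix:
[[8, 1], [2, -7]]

For a 2×2 matrix [[a, b], [c, d]], det = ad - bc
det = (8)(-7) - (1)(2) = -56 - 2 = -58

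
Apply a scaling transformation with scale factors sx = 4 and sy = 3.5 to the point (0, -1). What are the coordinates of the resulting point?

Scaling matrix:
[[4, 0], [0, 3.50]]
Result: (0 × 4, -1 × 3.5) = (0, -3.5)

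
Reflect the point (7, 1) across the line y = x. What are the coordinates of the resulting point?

Reflection across line y = x: (7, 1) → (1, 7)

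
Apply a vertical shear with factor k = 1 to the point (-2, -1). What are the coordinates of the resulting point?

Shear matrix for vertical shear with factor k = 1:
[[1, 0], [1, 1]]
Result: (-2, -1) → (-2, -3)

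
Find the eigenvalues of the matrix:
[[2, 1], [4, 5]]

Characteristic equation: det(A - λI) = 0
λ² - (trace)λ + (det) = 0
trace = 2 + 5 = 7, det = (2)(5) - (1)(4) = 6
λ² - (7)λ + (6) = 0
λ = (7 ± √((7)² - 4·(6))) / 2 = (7 ± √25) / 2
Solving: λ = 1, 6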